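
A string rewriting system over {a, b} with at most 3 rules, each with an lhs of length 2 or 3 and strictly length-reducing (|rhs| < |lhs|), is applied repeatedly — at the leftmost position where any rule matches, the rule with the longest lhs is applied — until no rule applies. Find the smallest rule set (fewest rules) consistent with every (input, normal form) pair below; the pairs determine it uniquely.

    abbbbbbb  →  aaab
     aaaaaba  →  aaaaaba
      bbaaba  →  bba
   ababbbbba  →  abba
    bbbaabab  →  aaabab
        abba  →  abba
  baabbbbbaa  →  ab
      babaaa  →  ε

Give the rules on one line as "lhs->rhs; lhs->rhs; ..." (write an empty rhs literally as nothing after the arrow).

  | abbbbbbb => aabbbb => aaab
  | aaaaaba
  | bbaaba => bba
  | ababbbbba => abaabba => abba

baa->; bbb->a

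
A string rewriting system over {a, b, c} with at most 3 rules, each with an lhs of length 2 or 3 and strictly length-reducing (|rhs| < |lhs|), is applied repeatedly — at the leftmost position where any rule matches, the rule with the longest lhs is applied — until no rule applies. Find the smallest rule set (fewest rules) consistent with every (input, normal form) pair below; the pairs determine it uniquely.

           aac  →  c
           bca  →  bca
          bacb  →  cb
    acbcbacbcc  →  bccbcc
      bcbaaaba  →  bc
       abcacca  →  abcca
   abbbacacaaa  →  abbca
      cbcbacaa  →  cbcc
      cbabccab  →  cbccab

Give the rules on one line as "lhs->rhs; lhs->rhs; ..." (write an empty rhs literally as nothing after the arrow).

aa->; ac->; ba->

  | aac => c
  | bca
  | bacb => cb
  | acbcbacbcc => bcbacbcc => bccbcc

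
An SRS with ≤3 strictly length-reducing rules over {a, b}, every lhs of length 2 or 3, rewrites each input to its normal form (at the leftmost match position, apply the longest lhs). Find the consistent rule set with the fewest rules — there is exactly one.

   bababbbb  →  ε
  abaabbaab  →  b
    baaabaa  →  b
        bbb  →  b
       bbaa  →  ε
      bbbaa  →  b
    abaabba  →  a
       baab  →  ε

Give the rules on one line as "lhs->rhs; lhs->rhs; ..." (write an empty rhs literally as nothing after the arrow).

  | bababbbb => babbbb => bbbb => bb => ε
  | abaabbaab => aabbaab => bbaab => aab => b
  | baaabaa => babaa => baa => b
  | bbb => b

aa->; ab->; bb->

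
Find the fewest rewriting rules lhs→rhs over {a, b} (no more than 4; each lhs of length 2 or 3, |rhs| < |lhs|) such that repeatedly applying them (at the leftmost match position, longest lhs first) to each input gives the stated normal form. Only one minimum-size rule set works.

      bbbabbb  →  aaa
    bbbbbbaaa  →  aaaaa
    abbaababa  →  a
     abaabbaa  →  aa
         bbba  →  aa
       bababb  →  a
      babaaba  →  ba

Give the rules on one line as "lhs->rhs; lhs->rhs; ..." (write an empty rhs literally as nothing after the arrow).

aba->ba; baa->; bb->; bbb->a

  | bbbabbb => aabbb => aaa
  | bbbbbbaaa => abbbaaa => aaaaa
  | abbaababa => aaababa => aababa => ababa => baba => bba => a
  | abaabbaa => baabbaa => bbaa => aa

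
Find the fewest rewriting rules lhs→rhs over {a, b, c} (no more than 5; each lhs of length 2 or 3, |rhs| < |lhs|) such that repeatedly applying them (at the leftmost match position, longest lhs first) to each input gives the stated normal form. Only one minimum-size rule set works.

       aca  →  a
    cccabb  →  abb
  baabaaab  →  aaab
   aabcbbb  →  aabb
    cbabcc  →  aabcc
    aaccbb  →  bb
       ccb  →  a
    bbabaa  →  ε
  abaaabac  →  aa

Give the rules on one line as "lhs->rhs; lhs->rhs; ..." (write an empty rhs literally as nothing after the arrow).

ac->; ba->; ca->a; cb->a

  | aca => a
  | cccabb => ccabb => cabb => abb
  | baabaaab => abaaab => aaab
  | aabcbbb => aababb => aabb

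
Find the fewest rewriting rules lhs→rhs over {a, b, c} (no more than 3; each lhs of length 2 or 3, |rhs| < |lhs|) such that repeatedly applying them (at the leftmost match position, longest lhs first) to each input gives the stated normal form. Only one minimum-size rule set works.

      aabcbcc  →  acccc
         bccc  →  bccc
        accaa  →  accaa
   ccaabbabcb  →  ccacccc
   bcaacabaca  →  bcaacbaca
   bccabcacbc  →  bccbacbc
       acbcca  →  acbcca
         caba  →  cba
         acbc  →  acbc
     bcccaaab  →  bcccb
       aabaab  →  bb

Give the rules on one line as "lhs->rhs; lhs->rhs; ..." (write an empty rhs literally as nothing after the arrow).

ab->b; abb->cc; abc->ab

  | aabcbcc => aabbcc => acccc
  | bccc
  | accaa
  | ccaabbabcb => ccaccabcb => ccaccabb => ccacccc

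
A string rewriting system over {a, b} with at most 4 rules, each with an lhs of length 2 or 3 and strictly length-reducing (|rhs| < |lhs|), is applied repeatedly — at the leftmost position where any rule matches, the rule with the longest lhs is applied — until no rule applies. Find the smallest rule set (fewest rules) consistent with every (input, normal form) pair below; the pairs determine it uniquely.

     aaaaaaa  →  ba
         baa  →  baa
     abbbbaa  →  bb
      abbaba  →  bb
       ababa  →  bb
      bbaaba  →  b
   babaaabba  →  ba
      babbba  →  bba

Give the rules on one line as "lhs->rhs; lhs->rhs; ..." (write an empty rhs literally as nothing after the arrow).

aaa->bb; ab->a; bab->; bbb->

  | aaaaaaa => bbaaaa => bbbba => ba
  | baa
  | abbbbaa => abbbaa => abbaa => abaa => aaa => bb
  | abbaba => ababa => aaba => aaa => bb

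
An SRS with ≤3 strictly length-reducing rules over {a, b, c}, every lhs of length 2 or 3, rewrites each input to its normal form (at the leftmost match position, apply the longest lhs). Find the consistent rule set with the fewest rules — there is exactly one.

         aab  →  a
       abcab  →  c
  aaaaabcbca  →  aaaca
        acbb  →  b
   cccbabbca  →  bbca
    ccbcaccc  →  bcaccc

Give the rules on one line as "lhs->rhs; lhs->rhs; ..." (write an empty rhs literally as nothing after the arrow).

  | aab => a
  | abcab => cab => c
  | aaaaabcbca => aaaacbca => aaaabca => aaaca
  | acbb => abb => b

ab->; cb->b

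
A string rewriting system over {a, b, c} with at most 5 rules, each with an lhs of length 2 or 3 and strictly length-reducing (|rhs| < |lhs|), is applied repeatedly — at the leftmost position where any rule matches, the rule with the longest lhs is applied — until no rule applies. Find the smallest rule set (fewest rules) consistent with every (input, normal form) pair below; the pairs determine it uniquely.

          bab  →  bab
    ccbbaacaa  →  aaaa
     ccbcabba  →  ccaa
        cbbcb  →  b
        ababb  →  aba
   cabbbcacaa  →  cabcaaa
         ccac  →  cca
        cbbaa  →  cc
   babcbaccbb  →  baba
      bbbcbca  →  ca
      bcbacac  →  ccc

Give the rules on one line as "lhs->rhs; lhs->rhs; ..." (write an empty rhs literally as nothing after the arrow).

  | bab
  | ccbbaacaa => cbaacaa => aacaa => aaaa
  | ccbcabba => ccabba => ccaca => ccaa
  | cbbcb => bcb => b

ac->a; baa->cc; bb->c; cb->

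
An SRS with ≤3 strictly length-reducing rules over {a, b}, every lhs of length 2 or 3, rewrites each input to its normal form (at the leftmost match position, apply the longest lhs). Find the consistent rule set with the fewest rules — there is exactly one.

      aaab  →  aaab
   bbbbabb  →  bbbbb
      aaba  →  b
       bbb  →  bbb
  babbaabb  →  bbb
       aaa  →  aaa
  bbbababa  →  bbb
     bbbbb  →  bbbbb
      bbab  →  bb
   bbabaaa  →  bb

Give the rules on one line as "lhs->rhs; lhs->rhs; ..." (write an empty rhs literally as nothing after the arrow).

  | aaab
  | bbbbabb => bbbbb
  | aaba => aba => ba => b
  | bbb

aba->ba; ba->b; bab->b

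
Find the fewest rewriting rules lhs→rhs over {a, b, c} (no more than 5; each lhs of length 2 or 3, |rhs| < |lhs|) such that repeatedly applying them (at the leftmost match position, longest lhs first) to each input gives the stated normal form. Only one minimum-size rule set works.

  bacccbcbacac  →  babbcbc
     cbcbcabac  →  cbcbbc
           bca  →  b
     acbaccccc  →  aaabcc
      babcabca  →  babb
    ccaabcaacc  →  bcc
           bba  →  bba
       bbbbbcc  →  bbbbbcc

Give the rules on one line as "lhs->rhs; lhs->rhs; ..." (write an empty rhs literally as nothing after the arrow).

  | bacccbcbacac => bcccbcbacac => babbcbacac => babbcbcac => babbcbc
  | cbcbcabac => cbcbbac => cbcbbc
  | bca => b
  | acbaccccc => aaccccc => aaabcc

acb->a; bac->bc; ca->; ccc->ab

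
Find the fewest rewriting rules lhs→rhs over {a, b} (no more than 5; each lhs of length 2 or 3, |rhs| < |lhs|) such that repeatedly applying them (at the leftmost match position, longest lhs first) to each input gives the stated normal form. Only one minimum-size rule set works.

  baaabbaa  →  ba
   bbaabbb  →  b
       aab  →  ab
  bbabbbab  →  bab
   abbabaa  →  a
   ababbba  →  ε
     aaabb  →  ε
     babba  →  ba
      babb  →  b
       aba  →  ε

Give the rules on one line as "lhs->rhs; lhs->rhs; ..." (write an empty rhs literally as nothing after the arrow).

  | baaabbaa => baabbaa => babbaa => baa => ba
  | bbaabbb => aaabbb => aabbb => abbb => b
  | aab => ab
  | bbabbbab => aabbbab => abbbab => bab

aa->a; aba->; abb->; bb->a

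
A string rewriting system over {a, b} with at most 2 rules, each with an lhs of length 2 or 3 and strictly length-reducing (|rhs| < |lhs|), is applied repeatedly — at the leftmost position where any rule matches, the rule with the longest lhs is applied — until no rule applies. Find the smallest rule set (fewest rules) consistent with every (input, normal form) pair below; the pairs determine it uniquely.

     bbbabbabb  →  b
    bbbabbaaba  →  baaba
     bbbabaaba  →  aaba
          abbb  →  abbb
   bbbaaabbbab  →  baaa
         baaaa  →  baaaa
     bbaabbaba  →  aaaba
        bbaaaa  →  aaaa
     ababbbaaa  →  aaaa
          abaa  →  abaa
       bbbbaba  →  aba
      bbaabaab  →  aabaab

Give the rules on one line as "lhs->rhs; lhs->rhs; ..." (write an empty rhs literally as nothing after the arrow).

bab->; bba->a

  | bbbabbabb => babbabb => babb => b
  | bbbabbaaba => babbaaba => baaba
  | bbbabaaba => babaaba => aaba
  | abbb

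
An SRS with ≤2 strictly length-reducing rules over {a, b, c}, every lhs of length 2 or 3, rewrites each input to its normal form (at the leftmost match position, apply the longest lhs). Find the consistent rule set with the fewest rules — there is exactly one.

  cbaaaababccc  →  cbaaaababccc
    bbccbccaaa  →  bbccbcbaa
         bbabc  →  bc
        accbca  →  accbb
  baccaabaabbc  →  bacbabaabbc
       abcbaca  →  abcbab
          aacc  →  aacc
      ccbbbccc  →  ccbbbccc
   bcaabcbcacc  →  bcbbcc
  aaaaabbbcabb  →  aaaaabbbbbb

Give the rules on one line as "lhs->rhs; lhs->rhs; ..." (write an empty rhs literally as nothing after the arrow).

bba->; ca->b

  | cbaaaababccc
  | bbccbccaaa => bbccbcbaa
  | bbabc => bc
  | accbca => accbb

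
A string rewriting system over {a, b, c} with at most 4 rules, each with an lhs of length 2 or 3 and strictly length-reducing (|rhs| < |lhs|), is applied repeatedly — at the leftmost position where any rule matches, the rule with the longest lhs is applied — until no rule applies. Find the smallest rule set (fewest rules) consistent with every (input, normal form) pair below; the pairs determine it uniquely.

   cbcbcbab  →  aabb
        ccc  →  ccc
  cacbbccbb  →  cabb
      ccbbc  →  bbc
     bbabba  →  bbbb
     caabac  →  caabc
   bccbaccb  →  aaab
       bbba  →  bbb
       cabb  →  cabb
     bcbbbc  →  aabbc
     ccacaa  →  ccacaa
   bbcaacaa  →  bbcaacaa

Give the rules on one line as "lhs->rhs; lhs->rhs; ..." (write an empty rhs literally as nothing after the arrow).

ba->b; bcb->aa; cb->b

  | cbcbcbab => bcbcbab => aacbab => aabab => aabb
  | ccc
  | cacbbccbb => cabbccbb => cabbcbb => cabaab => cabab => cabb
  | ccbbc => cbbc => bbc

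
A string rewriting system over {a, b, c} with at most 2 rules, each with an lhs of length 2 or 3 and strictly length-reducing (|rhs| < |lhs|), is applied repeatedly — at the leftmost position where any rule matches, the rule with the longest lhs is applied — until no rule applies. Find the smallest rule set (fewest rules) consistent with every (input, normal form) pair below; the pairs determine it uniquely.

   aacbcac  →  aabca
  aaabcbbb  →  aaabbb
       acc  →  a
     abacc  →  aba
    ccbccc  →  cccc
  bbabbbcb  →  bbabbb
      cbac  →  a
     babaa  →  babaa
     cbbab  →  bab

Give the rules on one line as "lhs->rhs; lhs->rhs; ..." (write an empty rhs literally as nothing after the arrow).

  | aacbcac => aabcac => aabca
  | aaabcbbb => aaabbb
  | acc => ac => a
  | abacc => abac => aba

ac->a; cb->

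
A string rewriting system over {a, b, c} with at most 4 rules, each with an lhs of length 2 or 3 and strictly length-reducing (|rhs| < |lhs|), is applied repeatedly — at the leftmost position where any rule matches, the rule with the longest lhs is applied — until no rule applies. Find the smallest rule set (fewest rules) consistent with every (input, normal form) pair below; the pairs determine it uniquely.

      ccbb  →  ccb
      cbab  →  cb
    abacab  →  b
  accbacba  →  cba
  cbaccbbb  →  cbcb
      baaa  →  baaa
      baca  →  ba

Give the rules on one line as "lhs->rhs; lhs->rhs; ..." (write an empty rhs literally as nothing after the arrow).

  | ccbb => ccb
  | cbab => cbb => cb
  | abacab => bacab => bab => bb => b
  | accbacba => cbacba => cbba => cba

ab->b; ac->; bb->b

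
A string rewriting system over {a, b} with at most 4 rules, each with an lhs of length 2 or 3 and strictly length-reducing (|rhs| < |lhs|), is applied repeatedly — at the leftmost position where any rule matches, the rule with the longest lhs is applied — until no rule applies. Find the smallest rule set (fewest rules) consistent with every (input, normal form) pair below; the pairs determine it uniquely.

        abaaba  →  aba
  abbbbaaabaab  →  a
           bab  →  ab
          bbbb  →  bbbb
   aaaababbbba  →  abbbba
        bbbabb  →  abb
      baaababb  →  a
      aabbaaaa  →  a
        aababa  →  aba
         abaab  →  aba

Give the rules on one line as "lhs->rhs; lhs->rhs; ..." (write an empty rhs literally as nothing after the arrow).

aa->a; aaa->a; aab->aa; bab->ab

  | abaaba => abaaa => aba
  | abbbbaaabaab => abbbbabaab => abbbabaab => abbabaab => ababaab => aabaab => aaaab => aab => aa => a
  | bab => ab
  | bbbb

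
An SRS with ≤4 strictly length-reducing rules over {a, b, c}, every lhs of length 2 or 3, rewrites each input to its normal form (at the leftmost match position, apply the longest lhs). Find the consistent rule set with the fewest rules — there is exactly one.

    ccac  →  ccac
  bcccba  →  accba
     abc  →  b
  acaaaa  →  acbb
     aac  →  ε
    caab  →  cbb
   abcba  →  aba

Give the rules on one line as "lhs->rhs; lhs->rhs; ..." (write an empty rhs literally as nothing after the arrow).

  | ccac
  | bcccba => accba
  | abc => aa => b
  | acaaaa => acbaa => acbb

aa->b; aac->; bc->a; bcb->b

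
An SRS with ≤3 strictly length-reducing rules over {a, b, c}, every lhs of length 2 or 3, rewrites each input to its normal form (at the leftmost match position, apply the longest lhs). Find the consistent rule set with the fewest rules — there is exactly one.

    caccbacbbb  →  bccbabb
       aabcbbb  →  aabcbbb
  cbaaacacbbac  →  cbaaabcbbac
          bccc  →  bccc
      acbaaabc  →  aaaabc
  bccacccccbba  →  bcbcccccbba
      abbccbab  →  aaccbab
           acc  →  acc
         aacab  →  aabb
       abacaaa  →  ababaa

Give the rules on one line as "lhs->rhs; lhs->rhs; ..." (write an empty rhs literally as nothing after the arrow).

acb->a; bbc->ac; ca->b

  | caccbacbbb => bccbacbbb => bccbabb
  | aabcbbb
  | cbaaacacbbac => cbaaabcbbac
  | bccc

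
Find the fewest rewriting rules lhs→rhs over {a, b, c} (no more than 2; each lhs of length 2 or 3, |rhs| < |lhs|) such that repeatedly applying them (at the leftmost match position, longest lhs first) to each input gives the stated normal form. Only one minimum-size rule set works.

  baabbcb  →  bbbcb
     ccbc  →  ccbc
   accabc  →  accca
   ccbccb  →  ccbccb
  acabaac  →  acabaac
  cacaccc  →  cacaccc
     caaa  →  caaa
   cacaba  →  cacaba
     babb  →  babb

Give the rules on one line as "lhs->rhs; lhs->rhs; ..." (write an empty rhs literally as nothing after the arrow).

aab->b; abc->ca

  | baabbcb => bbbcb
  | ccbc
  | accabc => accca
  | ccbccb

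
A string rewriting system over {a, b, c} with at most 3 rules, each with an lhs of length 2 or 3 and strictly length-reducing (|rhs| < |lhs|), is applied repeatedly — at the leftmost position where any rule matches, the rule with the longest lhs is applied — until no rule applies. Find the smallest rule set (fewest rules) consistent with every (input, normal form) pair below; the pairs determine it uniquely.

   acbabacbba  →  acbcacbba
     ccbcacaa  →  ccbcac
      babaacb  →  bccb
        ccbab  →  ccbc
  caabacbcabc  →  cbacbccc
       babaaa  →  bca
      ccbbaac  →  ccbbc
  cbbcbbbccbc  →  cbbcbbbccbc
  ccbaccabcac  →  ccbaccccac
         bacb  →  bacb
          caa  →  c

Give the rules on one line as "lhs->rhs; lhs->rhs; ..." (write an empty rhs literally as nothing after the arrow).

  | acbabacbba => acbcacbba
  | ccbcacaa => ccbcac
  | babaacb => bcaacb => bccb
  | ccbab => ccbc

aa->; ab->c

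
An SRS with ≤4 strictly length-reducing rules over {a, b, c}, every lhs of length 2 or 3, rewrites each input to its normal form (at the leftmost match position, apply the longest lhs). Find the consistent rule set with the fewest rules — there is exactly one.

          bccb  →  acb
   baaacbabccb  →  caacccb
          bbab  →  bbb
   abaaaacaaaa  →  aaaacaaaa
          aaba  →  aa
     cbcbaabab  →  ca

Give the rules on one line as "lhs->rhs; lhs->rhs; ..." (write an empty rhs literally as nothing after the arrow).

  | bccb => acb
  | baaacbabccb => caacbabccb => caacbbccb => caacbacb => caacccb
  | bbab => bbb
  | abaaaacaaaa => aaaacaaaa

ab->; ba->c; bab->bb; bc->a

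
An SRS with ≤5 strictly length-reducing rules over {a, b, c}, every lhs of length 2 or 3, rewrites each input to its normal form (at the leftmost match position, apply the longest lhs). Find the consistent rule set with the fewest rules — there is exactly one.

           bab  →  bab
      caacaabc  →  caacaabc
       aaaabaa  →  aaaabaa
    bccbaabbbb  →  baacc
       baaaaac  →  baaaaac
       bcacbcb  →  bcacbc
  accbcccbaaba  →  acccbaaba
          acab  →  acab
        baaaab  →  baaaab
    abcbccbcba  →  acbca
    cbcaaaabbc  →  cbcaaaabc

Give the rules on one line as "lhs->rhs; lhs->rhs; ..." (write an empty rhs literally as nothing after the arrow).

bb->c; bbc->bc; bcb->bc; bcc->

  | bab
  | caacaabc
  | aaaabaa
  | bccbaabbbb => baabbbb => baacbb => baacc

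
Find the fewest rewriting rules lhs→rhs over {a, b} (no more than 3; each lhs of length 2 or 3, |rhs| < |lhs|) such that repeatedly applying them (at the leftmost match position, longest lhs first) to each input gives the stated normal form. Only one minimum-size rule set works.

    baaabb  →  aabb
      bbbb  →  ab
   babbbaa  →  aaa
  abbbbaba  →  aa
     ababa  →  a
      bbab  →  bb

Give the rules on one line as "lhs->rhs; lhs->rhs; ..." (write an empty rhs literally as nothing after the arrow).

ba->; bbb->a

  | baaabb => aabb
  | bbbb => ab
  | babbbaa => bbbaa => aaa
  | abbbbaba => aababa => aaba => aa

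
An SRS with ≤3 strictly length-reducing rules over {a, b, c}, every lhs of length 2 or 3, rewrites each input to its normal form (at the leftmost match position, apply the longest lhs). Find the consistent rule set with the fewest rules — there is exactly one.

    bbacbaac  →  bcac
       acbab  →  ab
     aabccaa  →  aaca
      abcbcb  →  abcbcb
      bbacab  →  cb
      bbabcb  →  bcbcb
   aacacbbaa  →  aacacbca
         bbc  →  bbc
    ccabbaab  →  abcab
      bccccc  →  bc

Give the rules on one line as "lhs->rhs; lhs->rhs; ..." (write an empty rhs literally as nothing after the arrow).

ba->c; cc->

  | bbacbaac => bccbaac => bbaac => bcac
  | acbab => accb => ab
  | aabccaa => aabaa => aaca
  | abcbcb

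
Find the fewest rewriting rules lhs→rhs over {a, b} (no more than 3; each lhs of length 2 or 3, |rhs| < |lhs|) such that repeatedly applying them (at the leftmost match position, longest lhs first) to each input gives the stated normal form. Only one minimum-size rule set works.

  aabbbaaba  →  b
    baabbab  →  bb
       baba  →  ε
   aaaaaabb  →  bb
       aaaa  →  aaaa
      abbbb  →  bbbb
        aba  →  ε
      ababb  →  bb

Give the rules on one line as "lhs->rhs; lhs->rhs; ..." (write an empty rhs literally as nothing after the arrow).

  | aabbbaaba => abbbaaba => bbbaaba => bbaba => bba => b
  | baabbab => abbab => bbab => bb
  | baba => ba => ε
  | aaaaaabb => aaaaabb => aaaabb => aaabb => aabb => abb => bb

ab->b; ba->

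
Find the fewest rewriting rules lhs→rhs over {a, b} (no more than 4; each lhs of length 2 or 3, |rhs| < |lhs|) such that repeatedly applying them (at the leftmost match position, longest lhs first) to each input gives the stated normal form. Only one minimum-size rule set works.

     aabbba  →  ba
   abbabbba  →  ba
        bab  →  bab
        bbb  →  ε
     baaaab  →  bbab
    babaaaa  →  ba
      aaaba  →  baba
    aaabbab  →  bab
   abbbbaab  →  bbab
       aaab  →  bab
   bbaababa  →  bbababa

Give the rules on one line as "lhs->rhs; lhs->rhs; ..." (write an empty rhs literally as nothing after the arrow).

aa->a; aaa->ba; abb->; bbb->

  | aabbba => abbba => ba
  | abbabbba => abbba => ba
  | bab
  | bbb => ε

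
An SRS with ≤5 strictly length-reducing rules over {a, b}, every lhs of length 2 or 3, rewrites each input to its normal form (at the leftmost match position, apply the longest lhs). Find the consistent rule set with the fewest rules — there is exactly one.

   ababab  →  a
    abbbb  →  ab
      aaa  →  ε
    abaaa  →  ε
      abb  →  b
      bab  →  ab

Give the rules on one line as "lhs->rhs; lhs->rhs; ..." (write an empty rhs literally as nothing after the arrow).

  | ababab => aabab => bbab => aab => bb => a
  | abbbb => aabb => bbb => ab
  | aaa => ba => ε
  | abaaa => aaa => ba => ε

aa->b; ba->; bab->ab; bb->a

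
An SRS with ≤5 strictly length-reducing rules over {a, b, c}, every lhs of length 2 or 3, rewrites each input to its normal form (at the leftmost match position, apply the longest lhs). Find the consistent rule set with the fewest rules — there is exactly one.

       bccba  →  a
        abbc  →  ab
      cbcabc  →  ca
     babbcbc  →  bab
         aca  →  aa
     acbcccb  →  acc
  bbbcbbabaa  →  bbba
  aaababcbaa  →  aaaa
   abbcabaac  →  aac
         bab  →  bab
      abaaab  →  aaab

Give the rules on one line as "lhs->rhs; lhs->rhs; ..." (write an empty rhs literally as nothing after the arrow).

  | bccba => cba => a
  | abbc => ab
  | cbcabc => cabc => ca
  | babbcbc => babbc => bab

aca->aa; baa->a; bc->; cb->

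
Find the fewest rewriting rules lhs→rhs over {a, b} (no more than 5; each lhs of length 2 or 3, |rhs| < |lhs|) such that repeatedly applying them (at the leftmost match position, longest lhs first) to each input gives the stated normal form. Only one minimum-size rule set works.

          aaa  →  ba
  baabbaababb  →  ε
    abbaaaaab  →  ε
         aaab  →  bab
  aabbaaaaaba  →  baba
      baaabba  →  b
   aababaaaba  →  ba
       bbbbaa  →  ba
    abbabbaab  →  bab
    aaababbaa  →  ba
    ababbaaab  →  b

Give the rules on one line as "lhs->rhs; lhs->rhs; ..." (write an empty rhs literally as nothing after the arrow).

  | aaa => ba
  | baabbaababb => bbbaababb => baababb => bbabb => aabb => bb => ε
  | abbaaaaab => aaaaaaab => baaaaab => bbaaab => aaaab => baab => bb => ε
  | aaab => bab

aa->b; aab->b; bb->; bba->aa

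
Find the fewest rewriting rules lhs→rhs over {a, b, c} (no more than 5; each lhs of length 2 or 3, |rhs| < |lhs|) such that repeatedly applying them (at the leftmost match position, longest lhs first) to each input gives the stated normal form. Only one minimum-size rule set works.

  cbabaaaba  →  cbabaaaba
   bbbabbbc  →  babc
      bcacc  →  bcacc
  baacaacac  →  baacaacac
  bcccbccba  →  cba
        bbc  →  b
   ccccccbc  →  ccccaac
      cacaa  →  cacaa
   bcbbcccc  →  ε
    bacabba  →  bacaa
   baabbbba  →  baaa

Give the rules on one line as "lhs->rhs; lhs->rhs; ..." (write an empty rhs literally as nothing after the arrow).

bb->; bbc->b; bcc->; ccb->aa

  | cbabaaaba
  | bbbabbbc => babbbc => babc
  | bcacc
  | baacaacac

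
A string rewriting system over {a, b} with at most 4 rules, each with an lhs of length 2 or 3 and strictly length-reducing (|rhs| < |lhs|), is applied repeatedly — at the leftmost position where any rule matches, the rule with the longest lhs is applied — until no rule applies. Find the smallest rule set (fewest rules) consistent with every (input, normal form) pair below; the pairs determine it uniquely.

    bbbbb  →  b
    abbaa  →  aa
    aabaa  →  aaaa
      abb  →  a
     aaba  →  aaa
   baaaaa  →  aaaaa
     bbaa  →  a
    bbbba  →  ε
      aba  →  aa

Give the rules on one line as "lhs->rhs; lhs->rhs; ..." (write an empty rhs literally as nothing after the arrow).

ba->a; bb->; bba->

  | bbbbb => bbb => b
  | abbaa => aa
  | aabaa => aaaa
  | abb => a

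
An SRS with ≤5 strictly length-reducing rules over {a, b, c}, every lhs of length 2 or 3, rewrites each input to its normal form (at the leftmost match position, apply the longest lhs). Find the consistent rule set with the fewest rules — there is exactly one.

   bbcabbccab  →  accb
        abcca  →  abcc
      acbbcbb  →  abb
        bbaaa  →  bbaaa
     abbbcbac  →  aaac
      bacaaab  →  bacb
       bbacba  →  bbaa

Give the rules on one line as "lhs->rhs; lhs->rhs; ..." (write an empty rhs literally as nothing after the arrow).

  | bbcabbccab => bbcbbccab => bbbccab => accab => accb
  | abcca => abcc
  | acbbcbb => abcbb => abb
  | bbaaa

bbb->a; ca->c; cba->a; cbb->b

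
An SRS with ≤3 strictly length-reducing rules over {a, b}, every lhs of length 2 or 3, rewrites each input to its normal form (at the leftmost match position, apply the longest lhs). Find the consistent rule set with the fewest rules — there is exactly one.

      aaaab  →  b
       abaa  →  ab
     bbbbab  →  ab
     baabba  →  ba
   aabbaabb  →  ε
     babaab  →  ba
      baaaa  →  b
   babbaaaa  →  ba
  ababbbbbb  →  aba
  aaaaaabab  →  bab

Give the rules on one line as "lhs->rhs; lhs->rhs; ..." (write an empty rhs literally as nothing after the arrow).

aa->; bb->

  | aaaab => aab => b
  | abaa => ab
  | bbbbab => bbab => ab
  | baabba => bbba => ba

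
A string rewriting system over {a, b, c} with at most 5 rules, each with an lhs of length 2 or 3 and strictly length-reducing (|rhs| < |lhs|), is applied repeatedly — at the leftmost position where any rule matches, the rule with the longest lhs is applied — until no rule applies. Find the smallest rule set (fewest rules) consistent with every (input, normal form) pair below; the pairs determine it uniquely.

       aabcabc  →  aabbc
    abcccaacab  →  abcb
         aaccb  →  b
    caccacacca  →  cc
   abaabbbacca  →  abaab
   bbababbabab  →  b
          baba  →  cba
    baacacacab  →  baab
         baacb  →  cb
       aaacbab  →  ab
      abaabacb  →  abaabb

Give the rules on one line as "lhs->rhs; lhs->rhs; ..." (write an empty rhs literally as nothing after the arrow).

ac->; bab->cb; bba->a; ca->

  | aabcabc => aabbc
  | abcccaacab => abccacab => abccab => abcb
  | aaccb => acb => b
  | caccacacca => ccacacca => ccacca => ccca => cc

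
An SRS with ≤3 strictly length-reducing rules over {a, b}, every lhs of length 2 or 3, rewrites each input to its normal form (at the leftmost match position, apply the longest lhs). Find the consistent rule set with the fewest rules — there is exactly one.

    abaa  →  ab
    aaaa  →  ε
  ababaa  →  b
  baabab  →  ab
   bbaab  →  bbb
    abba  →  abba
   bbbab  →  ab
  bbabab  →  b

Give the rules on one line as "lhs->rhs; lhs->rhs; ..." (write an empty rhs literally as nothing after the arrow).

  | abaa => ab
  | aaaa => aa => ε
  | ababaa => aabaa => baa => b
  | baabab => bbab => bab => ab

aa->; bab->ab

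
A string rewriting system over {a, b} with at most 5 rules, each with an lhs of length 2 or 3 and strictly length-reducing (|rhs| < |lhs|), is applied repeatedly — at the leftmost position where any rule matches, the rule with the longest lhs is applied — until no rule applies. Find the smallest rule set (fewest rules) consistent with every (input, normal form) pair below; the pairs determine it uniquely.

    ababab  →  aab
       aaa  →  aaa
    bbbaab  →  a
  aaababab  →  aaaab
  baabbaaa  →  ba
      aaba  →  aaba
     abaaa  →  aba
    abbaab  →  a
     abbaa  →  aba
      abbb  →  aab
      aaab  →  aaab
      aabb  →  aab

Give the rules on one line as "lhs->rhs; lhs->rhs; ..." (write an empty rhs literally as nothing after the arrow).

  | ababab => aab
  | aaa
  | bbbaab => abaab => abab => a
  | aaababab => aaaab

baa->ba; bab->; bb->b; bbb->ab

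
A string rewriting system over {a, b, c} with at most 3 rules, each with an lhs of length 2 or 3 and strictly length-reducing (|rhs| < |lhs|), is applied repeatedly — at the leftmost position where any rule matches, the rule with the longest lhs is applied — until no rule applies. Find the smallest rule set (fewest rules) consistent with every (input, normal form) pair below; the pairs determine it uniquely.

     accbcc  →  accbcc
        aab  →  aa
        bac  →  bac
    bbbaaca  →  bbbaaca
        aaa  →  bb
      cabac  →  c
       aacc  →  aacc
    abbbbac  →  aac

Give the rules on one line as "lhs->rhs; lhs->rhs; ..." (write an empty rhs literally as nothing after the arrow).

  | accbcc
  | aab => aa
  | bac
  | bbbaaca

aaa->bb; ab->a; caa->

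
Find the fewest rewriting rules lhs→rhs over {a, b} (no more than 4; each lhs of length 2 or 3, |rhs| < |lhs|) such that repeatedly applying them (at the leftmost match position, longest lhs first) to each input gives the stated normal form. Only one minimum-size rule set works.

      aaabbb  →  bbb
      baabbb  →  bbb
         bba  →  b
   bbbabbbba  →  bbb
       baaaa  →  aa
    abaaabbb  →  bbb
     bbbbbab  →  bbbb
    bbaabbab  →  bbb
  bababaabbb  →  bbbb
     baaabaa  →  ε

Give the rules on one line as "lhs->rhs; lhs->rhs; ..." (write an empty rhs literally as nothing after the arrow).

ab->b; baa->; bba->ab

  | aaabbb => aabbb => abbb => bbb
  | baabbb => bbb
  | bba => ab => b
  | bbbabbbba => babbbbba => bbbbbba => bbbbab => bbabb => abbb => bbb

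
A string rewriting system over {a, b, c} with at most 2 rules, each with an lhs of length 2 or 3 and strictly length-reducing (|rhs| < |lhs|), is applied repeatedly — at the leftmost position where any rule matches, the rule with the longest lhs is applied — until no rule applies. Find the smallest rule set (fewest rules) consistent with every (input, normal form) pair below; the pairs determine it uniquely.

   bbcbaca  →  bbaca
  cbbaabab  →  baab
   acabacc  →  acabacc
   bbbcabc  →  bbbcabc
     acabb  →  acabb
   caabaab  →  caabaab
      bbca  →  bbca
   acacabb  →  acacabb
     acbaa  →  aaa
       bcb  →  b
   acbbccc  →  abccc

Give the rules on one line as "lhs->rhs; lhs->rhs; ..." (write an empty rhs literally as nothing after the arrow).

  | bbcbaca => bbaca
  | cbbaabab => baabab => baab
  | acabacc
  | bbbcabc

bab->b; cb->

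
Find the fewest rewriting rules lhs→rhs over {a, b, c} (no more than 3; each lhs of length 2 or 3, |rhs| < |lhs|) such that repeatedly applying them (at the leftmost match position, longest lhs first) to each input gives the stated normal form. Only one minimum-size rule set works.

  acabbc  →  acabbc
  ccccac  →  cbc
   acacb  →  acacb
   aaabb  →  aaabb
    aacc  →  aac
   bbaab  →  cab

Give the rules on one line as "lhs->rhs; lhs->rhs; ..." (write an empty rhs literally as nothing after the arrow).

  | acabbc
  | ccccac => cccac => ccac => cbc
  | acacb
  | aaabb

bba->c; cc->c; cca->cb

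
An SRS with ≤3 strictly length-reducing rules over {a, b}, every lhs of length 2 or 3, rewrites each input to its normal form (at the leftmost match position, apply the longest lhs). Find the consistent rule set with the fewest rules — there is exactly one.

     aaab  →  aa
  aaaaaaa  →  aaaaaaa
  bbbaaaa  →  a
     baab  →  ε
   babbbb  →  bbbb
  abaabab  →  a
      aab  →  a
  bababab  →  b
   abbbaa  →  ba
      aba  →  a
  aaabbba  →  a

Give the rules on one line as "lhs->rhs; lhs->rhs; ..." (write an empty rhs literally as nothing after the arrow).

  | aaab => aa
  | aaaaaaa
  | bbbaaaa => bbaaa => baa => a
  | baab => ab => ε

ab->; baa->a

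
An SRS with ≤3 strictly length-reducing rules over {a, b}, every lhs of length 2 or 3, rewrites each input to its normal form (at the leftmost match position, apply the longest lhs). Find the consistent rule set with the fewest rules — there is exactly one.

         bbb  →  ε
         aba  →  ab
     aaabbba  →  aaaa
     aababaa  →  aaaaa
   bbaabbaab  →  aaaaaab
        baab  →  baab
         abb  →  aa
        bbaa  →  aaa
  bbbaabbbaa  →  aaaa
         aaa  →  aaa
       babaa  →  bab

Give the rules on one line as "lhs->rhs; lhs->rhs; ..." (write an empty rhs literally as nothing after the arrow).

aba->ab; bb->a; bbb->

  | bbb => ε
  | aba => ab
  | aaabbba => aaaa
  | aababaa => aabbaa => aaaaa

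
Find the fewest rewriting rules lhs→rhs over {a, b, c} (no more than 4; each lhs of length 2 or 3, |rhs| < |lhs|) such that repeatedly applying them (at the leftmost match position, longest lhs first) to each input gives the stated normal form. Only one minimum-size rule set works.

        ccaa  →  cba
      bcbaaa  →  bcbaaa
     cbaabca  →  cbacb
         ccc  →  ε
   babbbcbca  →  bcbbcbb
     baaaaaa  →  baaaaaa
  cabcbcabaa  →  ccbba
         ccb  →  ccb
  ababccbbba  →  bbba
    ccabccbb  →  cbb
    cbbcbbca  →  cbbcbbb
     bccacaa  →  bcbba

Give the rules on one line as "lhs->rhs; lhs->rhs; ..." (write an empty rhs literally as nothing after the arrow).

  | ccaa => cba
  | bcbaaa
  | cbaabca => cbacca => cbacb
  | ccc => ε

ab->c; ca->b; cab->c; ccc->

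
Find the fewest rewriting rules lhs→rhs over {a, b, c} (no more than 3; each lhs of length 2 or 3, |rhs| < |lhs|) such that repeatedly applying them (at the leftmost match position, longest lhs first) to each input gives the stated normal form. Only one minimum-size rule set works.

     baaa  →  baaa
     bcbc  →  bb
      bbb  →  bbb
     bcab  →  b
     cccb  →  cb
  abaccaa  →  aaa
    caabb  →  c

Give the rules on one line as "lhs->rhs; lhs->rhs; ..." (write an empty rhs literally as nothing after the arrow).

ab->; bc->b; cc->

  | baaa
  | bcbc => bbc => bb
  | bbb
  | bcab => bab => b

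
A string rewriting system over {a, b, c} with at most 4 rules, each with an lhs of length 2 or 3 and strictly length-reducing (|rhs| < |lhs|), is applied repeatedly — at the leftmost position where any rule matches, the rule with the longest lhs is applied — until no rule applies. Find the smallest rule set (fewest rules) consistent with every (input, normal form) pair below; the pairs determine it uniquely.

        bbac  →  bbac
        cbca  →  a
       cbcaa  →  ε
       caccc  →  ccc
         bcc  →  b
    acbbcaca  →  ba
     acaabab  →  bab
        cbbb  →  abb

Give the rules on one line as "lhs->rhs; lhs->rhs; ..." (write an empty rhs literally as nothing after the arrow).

  | bbac
  | cbca => aca => a
  | cbcaa => acaa => aa => ε
  | caccc => ccc

aa->; bc->b; ca->; cb->a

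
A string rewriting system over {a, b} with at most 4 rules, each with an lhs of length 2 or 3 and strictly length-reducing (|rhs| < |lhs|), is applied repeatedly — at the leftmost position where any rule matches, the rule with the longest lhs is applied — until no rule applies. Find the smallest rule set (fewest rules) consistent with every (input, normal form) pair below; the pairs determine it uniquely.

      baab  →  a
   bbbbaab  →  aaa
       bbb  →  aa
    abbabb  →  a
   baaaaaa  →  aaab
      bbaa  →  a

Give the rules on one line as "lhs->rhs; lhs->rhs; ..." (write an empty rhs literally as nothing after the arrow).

  | baab => abb => a
  | bbbbaab => aabaab => aaabb => aaa
  | bbb => aa
  | abbabb => abb => a

baa->ab; bb->; bba->; bbb->aa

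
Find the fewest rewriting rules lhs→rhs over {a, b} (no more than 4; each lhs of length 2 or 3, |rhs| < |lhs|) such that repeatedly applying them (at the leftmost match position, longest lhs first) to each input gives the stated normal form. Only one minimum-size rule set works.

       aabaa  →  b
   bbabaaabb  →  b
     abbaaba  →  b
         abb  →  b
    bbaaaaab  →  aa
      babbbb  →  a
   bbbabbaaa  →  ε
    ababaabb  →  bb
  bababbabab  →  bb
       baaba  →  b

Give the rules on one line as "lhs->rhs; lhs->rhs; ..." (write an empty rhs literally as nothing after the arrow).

  | aabaa => aba => b
  | bbabaaabb => bbaaabb => baabb => abb => b
  | abbaaba => baaba => aba => b
  | abb => b

ab->; aba->b; ba->; bbb->aa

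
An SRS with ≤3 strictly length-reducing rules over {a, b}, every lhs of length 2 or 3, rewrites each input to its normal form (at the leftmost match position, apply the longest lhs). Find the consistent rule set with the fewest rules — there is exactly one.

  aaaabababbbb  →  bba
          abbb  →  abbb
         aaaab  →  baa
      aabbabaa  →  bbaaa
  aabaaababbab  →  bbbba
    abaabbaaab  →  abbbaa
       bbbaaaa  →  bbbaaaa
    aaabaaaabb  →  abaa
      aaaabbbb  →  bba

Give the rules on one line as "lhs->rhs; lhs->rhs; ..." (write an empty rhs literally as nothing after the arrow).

  | aaaabababbbb => aabaababbbb => baaababbbb => babaabbbb => baaabbbb => bababbb => baabbb => bbabb => bbab => bba
  | abbb
  | aaaab => aaba => baa
  | aabbabaa => bababaa => baabaa => bbaaa

aab->ba; bab->ba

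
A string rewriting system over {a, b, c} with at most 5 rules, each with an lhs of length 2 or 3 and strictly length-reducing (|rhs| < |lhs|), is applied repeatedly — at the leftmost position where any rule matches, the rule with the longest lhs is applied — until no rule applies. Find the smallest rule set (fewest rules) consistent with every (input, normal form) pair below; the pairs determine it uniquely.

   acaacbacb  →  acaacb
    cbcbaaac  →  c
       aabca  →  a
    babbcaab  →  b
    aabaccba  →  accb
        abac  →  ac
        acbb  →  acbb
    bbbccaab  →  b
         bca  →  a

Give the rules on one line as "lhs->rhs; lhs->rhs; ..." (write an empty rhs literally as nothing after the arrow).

ab->b; ba->a; bc->; cba->cb

  | acaacbacb => acaacbcb => acaacb
  | cbcbaaac => cbaaac => cbaac => cbac => cbc => c
  | aabca => abca => bca => a
  | babbcaab => abbcaab => bbcaab => baab => aab => ab => b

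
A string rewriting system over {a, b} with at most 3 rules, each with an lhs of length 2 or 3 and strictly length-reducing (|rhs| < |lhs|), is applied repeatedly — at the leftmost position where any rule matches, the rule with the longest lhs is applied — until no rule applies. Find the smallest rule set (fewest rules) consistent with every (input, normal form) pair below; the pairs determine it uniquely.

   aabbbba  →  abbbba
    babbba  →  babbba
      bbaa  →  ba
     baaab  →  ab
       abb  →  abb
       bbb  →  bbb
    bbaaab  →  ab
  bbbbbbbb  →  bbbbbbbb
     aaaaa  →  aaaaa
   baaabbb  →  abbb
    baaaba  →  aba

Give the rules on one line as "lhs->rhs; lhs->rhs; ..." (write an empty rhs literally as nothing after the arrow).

  | aabbbba => abbbba
  | babbba
  | bbaa => ba
  | baaab => aab => ab

aab->ab; baa->a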